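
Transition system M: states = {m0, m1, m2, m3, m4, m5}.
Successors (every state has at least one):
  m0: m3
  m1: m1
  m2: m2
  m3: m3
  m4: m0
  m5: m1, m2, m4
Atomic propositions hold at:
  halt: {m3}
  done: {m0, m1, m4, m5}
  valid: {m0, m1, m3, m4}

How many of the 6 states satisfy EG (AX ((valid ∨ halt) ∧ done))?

1

Sat(valid ∨ halt) = {m0, m1, m3, m4}
Sat((valid ∨ halt) ∧ done) = {m0, m1, m4}
Sat(AX ((valid ∨ halt) ∧ done)) = {s : every successor in {m0, m1, m4}} = {m1, m4}
EG (AX ((valid ∨ halt) ∧ done)): greatest fixpoint, start Z0 = {m1, m4}, keep only states in Sat with some successor in Z. Z1 = {m1}; fixed.
Sat(EG (AX ((valid ∨ halt) ∧ done))) = {m1}
|Sat(EG (AX ((valid ∨ halt) ∧ done)))| = |{m1}| = 1.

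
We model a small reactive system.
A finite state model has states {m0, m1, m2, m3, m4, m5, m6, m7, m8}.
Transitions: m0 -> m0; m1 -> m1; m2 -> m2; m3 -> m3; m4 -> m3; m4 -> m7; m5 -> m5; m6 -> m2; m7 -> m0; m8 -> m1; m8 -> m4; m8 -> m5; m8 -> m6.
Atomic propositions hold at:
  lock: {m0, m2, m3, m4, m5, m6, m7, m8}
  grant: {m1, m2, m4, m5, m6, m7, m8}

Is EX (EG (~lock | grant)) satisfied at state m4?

No

Sat(~lock) = {m1}
Sat(~lock | grant) = {m1, m2, m4, m5, m6, m7, m8}
EG (~lock | grant): greatest fixpoint, start Z0 = {m1, m2, m4, m5, m6, m7, m8}, keep only states in Sat with some successor in Z. Z1 = {m1, m2, m4, m5, m6, m8}; Z2 = {m1, m2, m5, m6, m8}; fixed.
Sat(EG (~lock | grant)) = {m1, m2, m5, m6, m8}
Sat(EX (EG (~lock | grant))) = {s : some successor in {m1, m2, m5, m6, m8}} = {m1, m2, m5, m6, m8}
m4 ∉ Sat(EX (EG (~lock | grant))) = {m1, m2, m5, m6, m8}, so the formula does not hold at m4.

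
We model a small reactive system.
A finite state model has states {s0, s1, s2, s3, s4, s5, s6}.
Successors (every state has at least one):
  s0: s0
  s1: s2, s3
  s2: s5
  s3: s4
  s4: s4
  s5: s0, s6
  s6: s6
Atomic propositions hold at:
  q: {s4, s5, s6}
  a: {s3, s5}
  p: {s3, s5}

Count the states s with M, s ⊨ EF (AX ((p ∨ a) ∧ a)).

Sat(p ∨ a) = {s3, s5}
Sat((p ∨ a) ∧ a) = {s3, s5}
Sat(AX ((p ∨ a) ∧ a)) = {s : every successor in {s3, s5}} = {s2}
EF (AX ((p ∨ a) ∧ a)): least fixpoint, start Z0 = {s2}, add states with some successor in Z. Z1 = {s1, s2}; fixed.
Sat(EF (AX ((p ∨ a) ∧ a))) = {s1, s2}
|Sat(EF (AX ((p ∨ a) ∧ a)))| = |{s1, s2}| = 2.

2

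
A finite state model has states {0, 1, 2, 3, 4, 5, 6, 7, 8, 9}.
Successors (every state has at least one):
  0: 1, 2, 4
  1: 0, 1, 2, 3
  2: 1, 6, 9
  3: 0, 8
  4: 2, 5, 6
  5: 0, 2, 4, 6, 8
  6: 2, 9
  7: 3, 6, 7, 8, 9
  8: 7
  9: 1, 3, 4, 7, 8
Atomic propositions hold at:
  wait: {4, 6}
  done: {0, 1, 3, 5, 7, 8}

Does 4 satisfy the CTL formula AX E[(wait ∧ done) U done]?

Sat(wait ∧ done) = ∅
E[(wait ∧ done) U done]: least fixpoint, start Z0 = Sat(done) = {0, 1, 3, 5, 7, 8}, add states in Sat(wait ∧ done) with some successor in Z. Already a fixed point.
Sat(E[(wait ∧ done) U done]) = {0, 1, 3, 5, 7, 8}
Sat(AX E[(wait ∧ done) U done]) = {s : every successor in {0, 1, 3, 5, 7, 8}} = {3, 8}
4 ∉ Sat(AX E[(wait ∧ done) U done]) = {3, 8}, so the formula does not hold at 4.

No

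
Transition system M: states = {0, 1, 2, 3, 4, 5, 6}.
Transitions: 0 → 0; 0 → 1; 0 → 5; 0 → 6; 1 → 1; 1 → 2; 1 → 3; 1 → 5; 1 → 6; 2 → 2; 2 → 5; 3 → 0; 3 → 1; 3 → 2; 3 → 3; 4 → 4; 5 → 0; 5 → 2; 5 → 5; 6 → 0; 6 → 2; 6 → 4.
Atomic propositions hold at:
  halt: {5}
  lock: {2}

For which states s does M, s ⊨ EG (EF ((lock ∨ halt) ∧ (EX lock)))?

{0, 1, 2, 3, 5, 6}

Sat(lock ∨ halt) = {2, 5}
Sat(EX lock) = {s : some successor in {2}} = {1, 2, 3, 5, 6}
Sat((lock ∨ halt) ∧ (EX lock)) = {2, 5}
EF ((lock ∨ halt) ∧ (EX lock)): least fixpoint, start Z0 = {2, 5}, add states with some successor in Z. Z1 = {0, 1, 2, 3, 5, 6}; fixed.
Sat(EF ((lock ∨ halt) ∧ (EX lock))) = {0, 1, 2, 3, 5, 6}
EG (EF ((lock ∨ halt) ∧ (EX lock))): greatest fixpoint, start Z0 = {0, 1, 2, 3, 5, 6}, keep only states in Sat with some successor in Z. Already a fixed point.
Sat(EG (EF ((lock ∨ halt) ∧ (EX lock)))) = {0, 1, 2, 3, 5, 6}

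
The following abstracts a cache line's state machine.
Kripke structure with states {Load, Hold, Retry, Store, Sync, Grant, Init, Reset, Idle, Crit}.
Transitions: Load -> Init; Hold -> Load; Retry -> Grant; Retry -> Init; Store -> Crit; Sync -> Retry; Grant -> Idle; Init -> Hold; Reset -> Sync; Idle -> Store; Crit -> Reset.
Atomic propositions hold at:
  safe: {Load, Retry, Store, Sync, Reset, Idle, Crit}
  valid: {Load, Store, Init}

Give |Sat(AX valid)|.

Sat(AX valid) = {s : every successor in {Load, Store, Init}} = {Load, Hold, Idle}
|Sat(AX valid)| = |{Load, Hold, Idle}| = 3.

3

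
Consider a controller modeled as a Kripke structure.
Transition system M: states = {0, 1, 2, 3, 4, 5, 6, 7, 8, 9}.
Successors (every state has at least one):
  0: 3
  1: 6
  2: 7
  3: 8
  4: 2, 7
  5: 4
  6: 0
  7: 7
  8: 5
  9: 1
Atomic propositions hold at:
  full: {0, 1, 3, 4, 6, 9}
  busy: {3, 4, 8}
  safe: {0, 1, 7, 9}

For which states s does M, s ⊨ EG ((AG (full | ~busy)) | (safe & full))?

Sat(~busy) = {0, 1, 2, 5, 6, 7, 9}
Sat(full | ~busy) = {0, 1, 2, 3, 4, 5, 6, 7, 9}
AG (full | ~busy): greatest fixpoint, start Z0 = {0, 1, 2, 3, 4, 5, 6, 7, 9}, keep only states in Sat with every successor in Z. Z1 = {0, 1, 2, 4, 5, 6, 7, 9}; Z2 = {1, 2, 4, 5, 6, 7, 9}; Z3 = {1, 2, 4, 5, 7, 9}; Z4 = {2, 4, 5, 7, 9}; Z5 = {2, 4, 5, 7}; fixed.
Sat(AG (full | ~busy)) = {2, 4, 5, 7}
Sat(safe & full) = {0, 1, 9}
Sat((AG (full | ~busy)) | (safe & full)) = {0, 1, 2, 4, 5, 7, 9}
EG ((AG (full | ~busy)) | (safe & full)): greatest fixpoint, start Z0 = {0, 1, 2, 4, 5, 7, 9}, keep only states in Sat with some successor in Z. Z1 = {2, 4, 5, 7, 9}; Z2 = {2, 4, 5, 7}; fixed.
Sat(EG ((AG (full | ~busy)) | (safe & full))) = {2, 4, 5, 7}

{2, 4, 5, 7}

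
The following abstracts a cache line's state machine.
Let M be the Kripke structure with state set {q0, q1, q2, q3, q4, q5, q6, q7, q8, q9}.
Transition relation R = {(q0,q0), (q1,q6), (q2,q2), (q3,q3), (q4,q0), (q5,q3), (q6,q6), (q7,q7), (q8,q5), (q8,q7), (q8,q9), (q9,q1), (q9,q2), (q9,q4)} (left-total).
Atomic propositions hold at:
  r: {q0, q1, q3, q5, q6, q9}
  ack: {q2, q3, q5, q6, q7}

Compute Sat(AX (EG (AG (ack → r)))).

{q0, q1, q3, q4, q5, q6}

Sat(ack → r) = {q0, q1, q3, q4, q5, q6, q8, q9}
AG (ack → r): greatest fixpoint, start Z0 = {q0, q1, q3, q4, q5, q6, q8, q9}, keep only states in Sat with every successor in Z. Z1 = {q0, q1, q3, q4, q5, q6}; fixed.
Sat(AG (ack → r)) = {q0, q1, q3, q4, q5, q6}
EG (AG (ack → r)): greatest fixpoint, start Z0 = {q0, q1, q3, q4, q5, q6}, keep only states in Sat with some successor in Z. Already a fixed point.
Sat(EG (AG (ack → r))) = {q0, q1, q3, q4, q5, q6}
Sat(AX (EG (AG (ack → r)))) = {s : every successor in {q0, q1, q3, q4, q5, q6}} = {q0, q1, q3, q4, q5, q6}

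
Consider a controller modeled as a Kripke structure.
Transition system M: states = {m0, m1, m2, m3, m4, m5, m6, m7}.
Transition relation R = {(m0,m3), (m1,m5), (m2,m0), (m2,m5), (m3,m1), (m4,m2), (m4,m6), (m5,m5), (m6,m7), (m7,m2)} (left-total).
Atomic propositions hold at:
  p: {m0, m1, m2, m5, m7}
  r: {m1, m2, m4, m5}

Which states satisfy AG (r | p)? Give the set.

Sat(r | p) = {m0, m1, m2, m4, m5, m7}
AG (r | p): greatest fixpoint, start Z0 = {m0, m1, m2, m4, m5, m7}, keep only states in Sat with every successor in Z. Z1 = {m1, m2, m5, m7}; Z2 = {m1, m5, m7}; Z3 = {m1, m5}; fixed.
Sat(AG (r | p)) = {m1, m5}

{m1, m5}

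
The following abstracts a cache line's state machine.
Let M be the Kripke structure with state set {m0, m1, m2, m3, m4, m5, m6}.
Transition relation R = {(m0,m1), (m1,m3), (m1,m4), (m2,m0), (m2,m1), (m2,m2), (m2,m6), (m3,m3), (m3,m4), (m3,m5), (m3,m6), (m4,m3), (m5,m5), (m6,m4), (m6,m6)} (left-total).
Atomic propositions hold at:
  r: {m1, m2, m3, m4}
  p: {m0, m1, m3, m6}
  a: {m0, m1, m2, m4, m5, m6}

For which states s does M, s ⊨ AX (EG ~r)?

Sat(~r) = {m0, m5, m6}
EG ~r: greatest fixpoint, start Z0 = {m0, m5, m6}, keep only states in Sat with some successor in Z. Z1 = {m5, m6}; fixed.
Sat(EG ~r) = {m5, m6}
Sat(AX (EG ~r)) = {s : every successor in {m5, m6}} = {m5}

{m5}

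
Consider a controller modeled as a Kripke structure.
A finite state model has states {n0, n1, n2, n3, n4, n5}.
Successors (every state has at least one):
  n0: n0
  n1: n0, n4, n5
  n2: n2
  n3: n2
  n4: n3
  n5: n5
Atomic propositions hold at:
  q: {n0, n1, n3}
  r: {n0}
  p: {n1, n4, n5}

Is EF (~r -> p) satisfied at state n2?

No

Sat(~r) = {n1, n2, n3, n4, n5}
Sat(~r -> p) = {n0, n1, n4, n5}
EF (~r -> p): least fixpoint, start Z0 = {n0, n1, n4, n5}, add states with some successor in Z. Already a fixed point.
Sat(EF (~r -> p)) = {n0, n1, n4, n5}
n2 ∉ Sat(EF (~r -> p)) = {n0, n1, n4, n5}, so the formula does not hold at n2.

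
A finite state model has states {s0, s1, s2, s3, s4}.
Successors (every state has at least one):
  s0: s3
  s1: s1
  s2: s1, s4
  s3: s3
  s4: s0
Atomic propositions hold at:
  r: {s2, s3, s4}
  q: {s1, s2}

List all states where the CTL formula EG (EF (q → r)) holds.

Sat(q → r) = {s0, s2, s3, s4}
EF (q → r): least fixpoint, start Z0 = {s0, s2, s3, s4}, add states with some successor in Z. Already a fixed point.
Sat(EF (q → r)) = {s0, s2, s3, s4}
EG (EF (q → r)): greatest fixpoint, start Z0 = {s0, s2, s3, s4}, keep only states in Sat with some successor in Z. Already a fixed point.
Sat(EG (EF (q → r))) = {s0, s2, s3, s4}

{s0, s2, s3, s4}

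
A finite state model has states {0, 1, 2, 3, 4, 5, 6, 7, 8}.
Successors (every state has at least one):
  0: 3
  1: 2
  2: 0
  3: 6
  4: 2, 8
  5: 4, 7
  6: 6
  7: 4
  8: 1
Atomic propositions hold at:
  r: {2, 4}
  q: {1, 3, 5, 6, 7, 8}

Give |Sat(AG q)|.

AG q: greatest fixpoint, start Z0 = {1, 3, 5, 6, 7, 8}, keep only states in Sat with every successor in Z. Z1 = {3, 6, 8}; Z2 = {3, 6}; fixed.
Sat(AG q) = {3, 6}
|Sat(AG q)| = |{3, 6}| = 2.

2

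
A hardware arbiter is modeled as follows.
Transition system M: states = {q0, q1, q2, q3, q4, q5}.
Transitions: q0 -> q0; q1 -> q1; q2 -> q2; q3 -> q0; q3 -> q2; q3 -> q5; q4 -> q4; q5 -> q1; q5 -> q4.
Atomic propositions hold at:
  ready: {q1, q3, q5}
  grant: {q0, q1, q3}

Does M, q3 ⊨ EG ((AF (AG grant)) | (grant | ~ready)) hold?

Yes

AG grant: greatest fixpoint, start Z0 = {q0, q1, q3}, keep only states in Sat with every successor in Z. Z1 = {q0, q1}; fixed.
Sat(AG grant) = {q0, q1}
AF (AG grant): least fixpoint, start Z0 = {q0, q1}, add states with every successor in Z. Already a fixed point.
Sat(AF (AG grant)) = {q0, q1}
Sat(~ready) = {q0, q2, q4}
Sat(grant | ~ready) = {q0, q1, q2, q3, q4}
Sat((AF (AG grant)) | (grant | ~ready)) = {q0, q1, q2, q3, q4}
EG ((AF (AG grant)) | (grant | ~ready)): greatest fixpoint, start Z0 = {q0, q1, q2, q3, q4}, keep only states in Sat with some successor in Z. Already a fixed point.
Sat(EG ((AF (AG grant)) | (grant | ~ready))) = {q0, q1, q2, q3, q4}
q3 ∈ Sat(EG ((AF (AG grant)) | (grant | ~ready))) = {q0, q1, q2, q3, q4}, so the formula holds at q3.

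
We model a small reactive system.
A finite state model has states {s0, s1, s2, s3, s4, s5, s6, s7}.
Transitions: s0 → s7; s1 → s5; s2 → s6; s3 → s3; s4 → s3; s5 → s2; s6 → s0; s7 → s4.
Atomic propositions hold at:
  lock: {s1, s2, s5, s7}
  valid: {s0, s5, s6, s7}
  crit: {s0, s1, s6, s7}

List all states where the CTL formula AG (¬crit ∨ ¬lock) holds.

{s3, s4}

Sat(¬crit) = {s2, s3, s4, s5}
Sat(¬lock) = {s0, s3, s4, s6}
Sat(¬crit ∨ ¬lock) = {s0, s2, s3, s4, s5, s6}
AG (¬crit ∨ ¬lock): greatest fixpoint, start Z0 = {s0, s2, s3, s4, s5, s6}, keep only states in Sat with every successor in Z. Z1 = {s2, s3, s4, s5, s6}; Z2 = {s2, s3, s4, s5}; Z3 = {s3, s4, s5}; Z4 = {s3, s4}; fixed.
Sat(AG (¬crit ∨ ¬lock)) = {s3, s4}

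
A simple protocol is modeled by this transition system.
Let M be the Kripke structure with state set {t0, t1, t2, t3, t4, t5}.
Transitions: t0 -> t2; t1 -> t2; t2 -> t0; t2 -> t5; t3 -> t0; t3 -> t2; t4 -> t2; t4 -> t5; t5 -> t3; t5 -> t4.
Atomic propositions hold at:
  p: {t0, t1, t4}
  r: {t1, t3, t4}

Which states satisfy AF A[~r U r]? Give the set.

{t1, t3, t4, t5}

Sat(~r) = {t0, t2, t5}
A[~r U r]: least fixpoint, start Z0 = Sat(r) = {t1, t3, t4}, add states in Sat(~r) with every successor in Z. Z1 = {t1, t3, t4, t5}; fixed.
Sat(A[~r U r]) = {t1, t3, t4, t5}
AF A[~r U r]: least fixpoint, start Z0 = {t1, t3, t4, t5}, add states with every successor in Z. Already a fixed point.
Sat(AF A[~r U r]) = {t1, t3, t4, t5}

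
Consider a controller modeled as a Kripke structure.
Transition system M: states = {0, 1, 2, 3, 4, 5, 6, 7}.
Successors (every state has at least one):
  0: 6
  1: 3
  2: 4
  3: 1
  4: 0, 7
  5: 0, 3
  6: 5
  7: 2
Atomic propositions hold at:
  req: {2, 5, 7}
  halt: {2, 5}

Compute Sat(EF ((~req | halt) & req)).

Sat(~req) = {0, 1, 3, 4, 6}
Sat(~req | halt) = {0, 1, 2, 3, 4, 5, 6}
Sat((~req | halt) & req) = {2, 5}
EF ((~req | halt) & req): least fixpoint, start Z0 = {2, 5}, add states with some successor in Z. Z1 = {2, 5, 6, 7}; Z2 = {0, 2, 4, 5, 6, 7}; fixed.
Sat(EF ((~req | halt) & req)) = {0, 2, 4, 5, 6, 7}

{0, 2, 4, 5, 6, 7}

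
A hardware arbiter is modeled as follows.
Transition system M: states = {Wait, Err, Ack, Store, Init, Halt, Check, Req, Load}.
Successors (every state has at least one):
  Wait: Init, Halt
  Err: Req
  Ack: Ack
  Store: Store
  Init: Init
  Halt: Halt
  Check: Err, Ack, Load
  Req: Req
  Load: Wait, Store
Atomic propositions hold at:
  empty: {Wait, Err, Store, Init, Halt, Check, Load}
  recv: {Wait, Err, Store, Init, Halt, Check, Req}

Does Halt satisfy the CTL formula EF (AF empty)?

Yes

AF empty: least fixpoint, start Z0 = {Wait, Err, Store, Init, Halt, Check, Load}, add states with every successor in Z. Already a fixed point.
Sat(AF empty) = {Wait, Err, Store, Init, Halt, Check, Load}
EF (AF empty): least fixpoint, start Z0 = {Wait, Err, Store, Init, Halt, Check, Load}, add states with some successor in Z. Already a fixed point.
Sat(EF (AF empty)) = {Wait, Err, Store, Init, Halt, Check, Load}
Halt ∈ Sat(EF (AF empty)) = {Wait, Err, Store, Init, Halt, Check, Load}, so the formula holds at Halt.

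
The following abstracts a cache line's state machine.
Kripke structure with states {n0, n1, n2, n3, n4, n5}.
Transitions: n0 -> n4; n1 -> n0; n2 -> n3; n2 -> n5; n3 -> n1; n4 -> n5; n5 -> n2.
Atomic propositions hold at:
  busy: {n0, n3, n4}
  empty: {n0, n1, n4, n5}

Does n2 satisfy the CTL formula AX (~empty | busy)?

No

Sat(~empty) = {n2, n3}
Sat(~empty | busy) = {n0, n2, n3, n4}
Sat(AX (~empty | busy)) = {s : every successor in {n0, n2, n3, n4}} = {n0, n1, n5}
n2 ∉ Sat(AX (~empty | busy)) = {n0, n1, n5}, so the formula does not hold at n2.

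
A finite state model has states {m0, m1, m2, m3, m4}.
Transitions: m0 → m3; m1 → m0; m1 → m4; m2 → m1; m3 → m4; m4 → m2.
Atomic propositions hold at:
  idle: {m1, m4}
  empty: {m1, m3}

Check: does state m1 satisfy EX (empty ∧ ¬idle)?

No

Sat(¬idle) = {m0, m2, m3}
Sat(empty ∧ ¬idle) = {m3}
Sat(EX (empty ∧ ¬idle)) = {s : some successor in {m3}} = {m0}
m1 ∉ Sat(EX (empty ∧ ¬idle)) = {m0}, so the formula does not hold at m1.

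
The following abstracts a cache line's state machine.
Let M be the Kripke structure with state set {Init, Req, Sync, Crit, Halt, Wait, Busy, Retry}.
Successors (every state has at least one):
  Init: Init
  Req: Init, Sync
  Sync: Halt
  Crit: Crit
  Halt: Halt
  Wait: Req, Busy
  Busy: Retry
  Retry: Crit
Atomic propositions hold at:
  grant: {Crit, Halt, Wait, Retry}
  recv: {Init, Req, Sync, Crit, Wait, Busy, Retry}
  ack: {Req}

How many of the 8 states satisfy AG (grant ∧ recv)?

Sat(grant ∧ recv) = {Crit, Wait, Retry}
AG (grant ∧ recv): greatest fixpoint, start Z0 = {Crit, Wait, Retry}, keep only states in Sat with every successor in Z. Z1 = {Crit, Retry}; fixed.
Sat(AG (grant ∧ recv)) = {Crit, Retry}
|Sat(AG (grant ∧ recv))| = |{Crit, Retry}| = 2.

2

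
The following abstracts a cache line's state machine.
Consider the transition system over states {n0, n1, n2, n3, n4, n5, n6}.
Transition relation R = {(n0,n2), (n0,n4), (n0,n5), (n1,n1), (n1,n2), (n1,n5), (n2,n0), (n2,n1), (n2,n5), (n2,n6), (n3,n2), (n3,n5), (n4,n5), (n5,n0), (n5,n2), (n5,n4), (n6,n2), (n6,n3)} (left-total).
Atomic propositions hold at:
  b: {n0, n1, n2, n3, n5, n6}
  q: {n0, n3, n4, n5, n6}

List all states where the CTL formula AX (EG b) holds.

EG b: greatest fixpoint, start Z0 = {n0, n1, n2, n3, n5, n6}, keep only states in Sat with some successor in Z. Already a fixed point.
Sat(EG b) = {n0, n1, n2, n3, n5, n6}
Sat(AX (EG b)) = {s : every successor in {n0, n1, n2, n3, n5, n6}} = {n1, n2, n3, n4, n6}

{n1, n2, n3, n4, n6}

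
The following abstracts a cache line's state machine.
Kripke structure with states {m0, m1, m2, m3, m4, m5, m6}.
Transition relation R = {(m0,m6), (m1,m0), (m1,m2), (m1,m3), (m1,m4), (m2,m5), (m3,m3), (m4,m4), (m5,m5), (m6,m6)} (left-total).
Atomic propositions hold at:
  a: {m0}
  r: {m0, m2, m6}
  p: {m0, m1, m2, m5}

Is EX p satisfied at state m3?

No

Sat(EX p) = {s : some successor in {m0, m1, m2, m5}} = {m1, m2, m5}
m3 ∉ Sat(EX p) = {m1, m2, m5}, so the formula does not hold at m3.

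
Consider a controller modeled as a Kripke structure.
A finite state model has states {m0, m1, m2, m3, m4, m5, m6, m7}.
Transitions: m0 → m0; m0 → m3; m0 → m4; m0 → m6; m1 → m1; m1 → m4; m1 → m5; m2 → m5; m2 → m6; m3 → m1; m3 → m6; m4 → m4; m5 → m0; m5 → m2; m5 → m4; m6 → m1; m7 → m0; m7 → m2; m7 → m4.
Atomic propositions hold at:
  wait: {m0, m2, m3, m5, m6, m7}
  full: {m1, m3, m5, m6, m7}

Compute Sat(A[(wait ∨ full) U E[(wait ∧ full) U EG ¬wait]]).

{m1, m2, m3, m4, m5, m6, m7}

Sat(wait ∨ full) = {m0, m1, m2, m3, m5, m6, m7}
Sat(wait ∧ full) = {m3, m5, m6, m7}
Sat(¬wait) = {m1, m4}
EG ¬wait: greatest fixpoint, start Z0 = {m1, m4}, keep only states in Sat with some successor in Z. Already a fixed point.
Sat(EG ¬wait) = {m1, m4}
E[(wait ∧ full) U EG ¬wait]: least fixpoint, start Z0 = Sat(EG ¬wait) = {m1, m4}, add states in Sat(wait ∧ full) with some successor in Z. Z1 = {m1, m3, m4, m5, m6, m7}; fixed.
Sat(E[(wait ∧ full) U EG ¬wait]) = {m1, m3, m4, m5, m6, m7}
A[(wait ∨ full) U E[(wait ∧ full) U EG ¬wait]]: least fixpoint, start Z0 = Sat(E[(wait ∧ full) U EG ¬wait]) = {m1, m3, m4, m5, m6, m7}, add states in Sat(wait ∨ full) with every successor in Z. Z1 = {m1, m2, m3, m4, m5, m6, m7}; fixed.
Sat(A[(wait ∨ full) U E[(wait ∧ full) U EG ¬wait]]) = {m1, m2, m3, m4, m5, m6, m7}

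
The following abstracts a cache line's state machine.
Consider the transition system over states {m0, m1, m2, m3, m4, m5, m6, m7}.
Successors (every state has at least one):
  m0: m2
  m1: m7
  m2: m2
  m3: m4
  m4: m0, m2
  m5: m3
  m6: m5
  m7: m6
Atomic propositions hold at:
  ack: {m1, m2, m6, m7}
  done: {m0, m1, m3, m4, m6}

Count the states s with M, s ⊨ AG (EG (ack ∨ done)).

Sat(ack ∨ done) = {m0, m1, m2, m3, m4, m6, m7}
EG (ack ∨ done): greatest fixpoint, start Z0 = {m0, m1, m2, m3, m4, m6, m7}, keep only states in Sat with some successor in Z. Z1 = {m0, m1, m2, m3, m4, m7}; Z2 = {m0, m1, m2, m3, m4}; Z3 = {m0, m2, m3, m4}; fixed.
Sat(EG (ack ∨ done)) = {m0, m2, m3, m4}
AG (EG (ack ∨ done)): greatest fixpoint, start Z0 = {m0, m2, m3, m4}, keep only states in Sat with every successor in Z. Already a fixed point.
Sat(AG (EG (ack ∨ done))) = {m0, m2, m3, m4}
|Sat(AG (EG (ack ∨ done)))| = |{m0, m2, m3, m4}| = 4.

4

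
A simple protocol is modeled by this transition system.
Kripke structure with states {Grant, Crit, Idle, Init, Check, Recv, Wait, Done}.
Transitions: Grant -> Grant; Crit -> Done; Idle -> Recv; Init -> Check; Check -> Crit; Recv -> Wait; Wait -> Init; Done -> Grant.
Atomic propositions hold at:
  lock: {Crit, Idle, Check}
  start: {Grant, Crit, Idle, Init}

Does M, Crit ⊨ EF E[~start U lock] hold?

Sat(~start) = {Check, Recv, Wait, Done}
E[~start U lock]: least fixpoint, start Z0 = Sat(lock) = {Crit, Idle, Check}, add states in Sat(~start) with some successor in Z. Already a fixed point.
Sat(E[~start U lock]) = {Crit, Idle, Check}
EF E[~start U lock]: least fixpoint, start Z0 = {Crit, Idle, Check}, add states with some successor in Z. Z1 = {Crit, Idle, Init, Check}; Z2 = {Crit, Idle, Init, Check, Wait}; Z3 = {Crit, Idle, Init, Check, Recv, Wait}; fixed.
Sat(EF E[~start U lock]) = {Crit, Idle, Init, Check, Recv, Wait}
Crit ∈ Sat(EF E[~start U lock]) = {Crit, Idle, Init, Check, Recv, Wait}, so the formula holds at Crit.

Yes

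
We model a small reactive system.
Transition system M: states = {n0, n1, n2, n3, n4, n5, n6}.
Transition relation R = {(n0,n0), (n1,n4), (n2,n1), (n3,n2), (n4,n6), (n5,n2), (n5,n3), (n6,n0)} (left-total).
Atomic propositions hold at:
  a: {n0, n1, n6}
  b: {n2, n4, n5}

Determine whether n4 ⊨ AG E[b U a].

Yes

E[b U a]: least fixpoint, start Z0 = Sat(a) = {n0, n1, n6}, add states in Sat(b) with some successor in Z. Z1 = {n0, n1, n2, n4, n6}; Z2 = {n0, n1, n2, n4, n5, n6}; fixed.
Sat(E[b U a]) = {n0, n1, n2, n4, n5, n6}
AG E[b U a]: greatest fixpoint, start Z0 = {n0, n1, n2, n4, n5, n6}, keep only states in Sat with every successor in Z. Z1 = {n0, n1, n2, n4, n6}; fixed.
Sat(AG E[b U a]) = {n0, n1, n2, n4, n6}
n4 ∈ Sat(AG E[b U a]) = {n0, n1, n2, n4, n6}, so the formula holds at n4.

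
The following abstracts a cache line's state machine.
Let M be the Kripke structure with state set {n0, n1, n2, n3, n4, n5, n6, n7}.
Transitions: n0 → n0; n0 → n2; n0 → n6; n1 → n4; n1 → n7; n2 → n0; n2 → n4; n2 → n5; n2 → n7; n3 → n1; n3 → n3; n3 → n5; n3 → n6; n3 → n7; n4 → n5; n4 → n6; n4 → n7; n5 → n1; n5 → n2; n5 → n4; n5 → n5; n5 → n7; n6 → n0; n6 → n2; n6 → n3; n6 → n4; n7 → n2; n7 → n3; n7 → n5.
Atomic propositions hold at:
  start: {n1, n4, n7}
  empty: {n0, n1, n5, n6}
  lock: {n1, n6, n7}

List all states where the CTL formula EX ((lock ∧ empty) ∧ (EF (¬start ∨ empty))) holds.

{n0, n3, n4, n5}

Sat(lock ∧ empty) = {n1, n6}
Sat(¬start) = {n0, n2, n3, n5, n6}
Sat(¬start ∨ empty) = {n0, n1, n2, n3, n5, n6}
EF (¬start ∨ empty): least fixpoint, start Z0 = {n0, n1, n2, n3, n5, n6}, add states with some successor in Z. Z1 = {n0, n1, n2, n3, n4, n5, n6, n7}; fixed.
Sat(EF (¬start ∨ empty)) = {n0, n1, n2, n3, n4, n5, n6, n7}
Sat((lock ∧ empty) ∧ (EF (¬start ∨ empty))) = {n1, n6}
Sat(EX ((lock ∧ empty) ∧ (EF (¬start ∨ empty)))) = {s : some successor in {n1, n6}} = {n0, n3, n4, n5}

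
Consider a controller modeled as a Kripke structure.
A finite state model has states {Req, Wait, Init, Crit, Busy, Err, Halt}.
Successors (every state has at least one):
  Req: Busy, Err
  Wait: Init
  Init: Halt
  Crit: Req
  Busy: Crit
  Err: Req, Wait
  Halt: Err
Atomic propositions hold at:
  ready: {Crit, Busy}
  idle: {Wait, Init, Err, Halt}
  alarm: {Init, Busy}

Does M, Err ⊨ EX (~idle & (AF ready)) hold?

Sat(~idle) = {Req, Crit, Busy}
AF ready: least fixpoint, start Z0 = {Crit, Busy}, add states with every successor in Z. Already a fixed point.
Sat(AF ready) = {Crit, Busy}
Sat(~idle & (AF ready)) = {Crit, Busy}
Sat(EX (~idle & (AF ready))) = {s : some successor in {Crit, Busy}} = {Req, Busy}
Err ∉ Sat(EX (~idle & (AF ready))) = {Req, Busy}, so the formula does not hold at Err.

No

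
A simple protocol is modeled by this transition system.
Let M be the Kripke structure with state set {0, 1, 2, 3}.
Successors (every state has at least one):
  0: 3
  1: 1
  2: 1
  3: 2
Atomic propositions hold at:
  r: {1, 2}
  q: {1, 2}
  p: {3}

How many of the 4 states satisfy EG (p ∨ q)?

Sat(p ∨ q) = {1, 2, 3}
EG (p ∨ q): greatest fixpoint, start Z0 = {1, 2, 3}, keep only states in Sat with some successor in Z. Already a fixed point.
Sat(EG (p ∨ q)) = {1, 2, 3}
|Sat(EG (p ∨ q))| = |{1, 2, 3}| = 3.

3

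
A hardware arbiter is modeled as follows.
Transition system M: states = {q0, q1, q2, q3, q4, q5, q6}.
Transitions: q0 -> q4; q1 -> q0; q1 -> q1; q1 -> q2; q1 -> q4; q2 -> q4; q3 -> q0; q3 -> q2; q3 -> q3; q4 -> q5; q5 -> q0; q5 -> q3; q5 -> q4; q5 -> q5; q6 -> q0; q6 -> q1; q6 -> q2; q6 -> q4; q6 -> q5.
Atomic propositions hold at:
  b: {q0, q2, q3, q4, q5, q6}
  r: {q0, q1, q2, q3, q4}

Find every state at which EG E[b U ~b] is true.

Sat(~b) = {q1}
E[b U ~b]: least fixpoint, start Z0 = Sat(~b) = {q1}, add states in Sat(b) with some successor in Z. Z1 = {q1, q6}; fixed.
Sat(E[b U ~b]) = {q1, q6}
EG E[b U ~b]: greatest fixpoint, start Z0 = {q1, q6}, keep only states in Sat with some successor in Z. Already a fixed point.
Sat(EG E[b U ~b]) = {q1, q6}

{q1, q6}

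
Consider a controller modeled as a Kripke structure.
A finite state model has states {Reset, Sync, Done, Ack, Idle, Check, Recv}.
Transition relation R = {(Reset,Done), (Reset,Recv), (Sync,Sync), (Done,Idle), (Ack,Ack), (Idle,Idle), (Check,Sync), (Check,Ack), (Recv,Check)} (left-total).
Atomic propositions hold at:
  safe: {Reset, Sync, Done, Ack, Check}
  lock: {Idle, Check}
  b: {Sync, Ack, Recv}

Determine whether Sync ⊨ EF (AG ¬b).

Sat(¬b) = {Reset, Done, Idle, Check}
AG ¬b: greatest fixpoint, start Z0 = {Reset, Done, Idle, Check}, keep only states in Sat with every successor in Z. Z1 = {Done, Idle}; fixed.
Sat(AG ¬b) = {Done, Idle}
EF (AG ¬b): least fixpoint, start Z0 = {Done, Idle}, add states with some successor in Z. Z1 = {Reset, Done, Idle}; fixed.
Sat(EF (AG ¬b)) = {Reset, Done, Idle}
Sync ∉ Sat(EF (AG ¬b)) = {Reset, Done, Idle}, so the formula does not hold at Sync.

No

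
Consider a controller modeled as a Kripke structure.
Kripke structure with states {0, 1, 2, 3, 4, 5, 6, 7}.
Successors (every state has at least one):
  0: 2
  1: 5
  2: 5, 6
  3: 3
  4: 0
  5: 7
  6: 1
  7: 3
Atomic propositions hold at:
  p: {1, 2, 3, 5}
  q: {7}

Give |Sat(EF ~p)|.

7

Sat(~p) = {0, 4, 6, 7}
EF ~p: least fixpoint, start Z0 = {0, 4, 6, 7}, add states with some successor in Z. Z1 = {0, 2, 4, 5, 6, 7}; Z2 = {0, 1, 2, 4, 5, 6, 7}; fixed.
Sat(EF ~p) = {0, 1, 2, 4, 5, 6, 7}
|Sat(EF ~p)| = |{0, 1, 2, 4, 5, 6, 7}| = 7.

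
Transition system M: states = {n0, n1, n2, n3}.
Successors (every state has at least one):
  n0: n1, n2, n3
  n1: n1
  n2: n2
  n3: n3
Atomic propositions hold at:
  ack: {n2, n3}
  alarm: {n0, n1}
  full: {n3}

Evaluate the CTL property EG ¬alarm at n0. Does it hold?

No

Sat(¬alarm) = {n2, n3}
EG ¬alarm: greatest fixpoint, start Z0 = {n2, n3}, keep only states in Sat with some successor in Z. Already a fixed point.
Sat(EG ¬alarm) = {n2, n3}
n0 ∉ Sat(EG ¬alarm) = {n2, n3}, so the formula does not hold at n0.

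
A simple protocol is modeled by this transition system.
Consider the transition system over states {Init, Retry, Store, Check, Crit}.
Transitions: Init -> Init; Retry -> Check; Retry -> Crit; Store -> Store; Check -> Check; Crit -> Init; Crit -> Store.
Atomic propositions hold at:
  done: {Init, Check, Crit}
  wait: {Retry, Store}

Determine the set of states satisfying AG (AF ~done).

Sat(~done) = {Retry, Store}
AF ~done: least fixpoint, start Z0 = {Retry, Store}, add states with every successor in Z. Already a fixed point.
Sat(AF ~done) = {Retry, Store}
AG (AF ~done): greatest fixpoint, start Z0 = {Retry, Store}, keep only states in Sat with every successor in Z. Z1 = {Store}; fixed.
Sat(AG (AF ~done)) = {Store}

{Store}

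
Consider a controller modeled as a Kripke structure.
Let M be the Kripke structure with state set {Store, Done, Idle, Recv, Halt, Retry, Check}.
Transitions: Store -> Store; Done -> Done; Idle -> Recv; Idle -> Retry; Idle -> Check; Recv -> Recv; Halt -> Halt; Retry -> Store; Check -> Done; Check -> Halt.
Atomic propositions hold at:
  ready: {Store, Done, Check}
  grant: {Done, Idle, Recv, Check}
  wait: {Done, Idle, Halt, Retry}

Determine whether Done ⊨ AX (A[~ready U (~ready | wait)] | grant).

Yes

Sat(~ready) = {Idle, Recv, Halt, Retry}
Sat(~ready | wait) = {Done, Idle, Recv, Halt, Retry}
A[~ready U (~ready | wait)]: least fixpoint, start Z0 = Sat((~ready | wait)) = {Done, Idle, Recv, Halt, Retry}, add states in Sat(~ready) with every successor in Z. Already a fixed point.
Sat(A[~ready U (~ready | wait)]) = {Done, Idle, Recv, Halt, Retry}
Sat(A[~ready U (~ready | wait)] | grant) = {Done, Idle, Recv, Halt, Retry, Check}
Sat(AX (A[~ready U (~ready | wait)] | grant)) = {s : every successor in {Done, Idle, Recv, Halt, Retry, Check}} = {Done, Idle, Recv, Halt, Check}
Done ∈ Sat(AX (A[~ready U (~ready | wait)] | grant)) = {Done, Idle, Recv, Halt, Check}, so the formula holds at Done.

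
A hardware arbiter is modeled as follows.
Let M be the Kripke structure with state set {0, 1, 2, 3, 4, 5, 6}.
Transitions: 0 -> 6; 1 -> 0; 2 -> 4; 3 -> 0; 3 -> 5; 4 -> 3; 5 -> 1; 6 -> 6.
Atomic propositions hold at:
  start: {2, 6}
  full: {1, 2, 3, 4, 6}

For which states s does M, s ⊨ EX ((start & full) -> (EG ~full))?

{1, 2, 3, 4, 5}

Sat(start & full) = {2, 6}
Sat(~full) = {0, 5}
EG ~full: greatest fixpoint, start Z0 = {0, 5}, keep only states in Sat with some successor in Z. Z1 = ∅; fixed.
Sat(EG ~full) = ∅
Sat((start & full) -> (EG ~full)) = {0, 1, 3, 4, 5}
Sat(EX ((start & full) -> (EG ~full))) = {s : some successor in {0, 1, 3, 4, 5}} = {1, 2, 3, 4, 5}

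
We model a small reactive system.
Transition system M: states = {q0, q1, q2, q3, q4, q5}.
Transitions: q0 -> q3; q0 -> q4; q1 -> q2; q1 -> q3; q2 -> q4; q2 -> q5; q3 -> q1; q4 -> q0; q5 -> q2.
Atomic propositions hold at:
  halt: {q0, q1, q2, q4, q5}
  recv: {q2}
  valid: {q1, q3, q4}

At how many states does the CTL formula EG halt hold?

5

EG halt: greatest fixpoint, start Z0 = {q0, q1, q2, q4, q5}, keep only states in Sat with some successor in Z. Already a fixed point.
Sat(EG halt) = {q0, q1, q2, q4, q5}
|Sat(EG halt)| = |{q0, q1, q2, q4, q5}| = 5.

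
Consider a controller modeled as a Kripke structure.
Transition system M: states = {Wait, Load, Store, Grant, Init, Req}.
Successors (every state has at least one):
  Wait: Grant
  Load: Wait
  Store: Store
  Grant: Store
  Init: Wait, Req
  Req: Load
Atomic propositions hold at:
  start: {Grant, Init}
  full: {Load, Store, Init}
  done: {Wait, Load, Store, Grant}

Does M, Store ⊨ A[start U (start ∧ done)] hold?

No

Sat(start ∧ done) = {Grant}
A[start U (start ∧ done)]: least fixpoint, start Z0 = Sat((start ∧ done)) = {Grant}, add states in Sat(start) with every successor in Z. Already a fixed point.
Sat(A[start U (start ∧ done)]) = {Grant}
Store ∉ Sat(A[start U (start ∧ done)]) = {Grant}, so the formula does not hold at Store.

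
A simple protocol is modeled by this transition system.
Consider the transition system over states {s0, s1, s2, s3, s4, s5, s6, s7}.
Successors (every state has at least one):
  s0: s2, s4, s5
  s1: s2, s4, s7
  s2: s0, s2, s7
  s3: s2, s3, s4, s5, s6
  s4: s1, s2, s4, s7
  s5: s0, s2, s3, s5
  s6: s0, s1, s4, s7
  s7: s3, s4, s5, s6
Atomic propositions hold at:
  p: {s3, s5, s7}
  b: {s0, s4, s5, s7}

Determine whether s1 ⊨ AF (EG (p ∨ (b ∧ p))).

Sat(b ∧ p) = {s5, s7}
Sat(p ∨ (b ∧ p)) = {s3, s5, s7}
EG (p ∨ (b ∧ p)): greatest fixpoint, start Z0 = {s3, s5, s7}, keep only states in Sat with some successor in Z. Already a fixed point.
Sat(EG (p ∨ (b ∧ p))) = {s3, s5, s7}
AF (EG (p ∨ (b ∧ p))): least fixpoint, start Z0 = {s3, s5, s7}, add states with every successor in Z. Already a fixed point.
Sat(AF (EG (p ∨ (b ∧ p)))) = {s3, s5, s7}
s1 ∉ Sat(AF (EG (p ∨ (b ∧ p)))) = {s3, s5, s7}, so the formula does not hold at s1.

No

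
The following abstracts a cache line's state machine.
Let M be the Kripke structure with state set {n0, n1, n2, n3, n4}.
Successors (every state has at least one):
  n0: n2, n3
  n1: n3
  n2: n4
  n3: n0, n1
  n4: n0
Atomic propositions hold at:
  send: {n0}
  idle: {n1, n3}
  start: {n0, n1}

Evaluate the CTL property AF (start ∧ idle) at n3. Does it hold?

Sat(start ∧ idle) = {n1}
AF (start ∧ idle): least fixpoint, start Z0 = {n1}, add states with every successor in Z. Already a fixed point.
Sat(AF (start ∧ idle)) = {n1}
n3 ∉ Sat(AF (start ∧ idle)) = {n1}, so the formula does not hold at n3.

No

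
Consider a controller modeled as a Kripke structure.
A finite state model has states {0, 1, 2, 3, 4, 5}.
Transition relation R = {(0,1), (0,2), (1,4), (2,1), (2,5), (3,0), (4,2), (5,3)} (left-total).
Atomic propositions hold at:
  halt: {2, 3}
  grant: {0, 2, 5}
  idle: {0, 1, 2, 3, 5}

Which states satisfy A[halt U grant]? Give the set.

A[halt U grant]: least fixpoint, start Z0 = Sat(grant) = {0, 2, 5}, add states in Sat(halt) with every successor in Z. Z1 = {0, 2, 3, 5}; fixed.
Sat(A[halt U grant]) = {0, 2, 3, 5}

{0, 2, 3, 5}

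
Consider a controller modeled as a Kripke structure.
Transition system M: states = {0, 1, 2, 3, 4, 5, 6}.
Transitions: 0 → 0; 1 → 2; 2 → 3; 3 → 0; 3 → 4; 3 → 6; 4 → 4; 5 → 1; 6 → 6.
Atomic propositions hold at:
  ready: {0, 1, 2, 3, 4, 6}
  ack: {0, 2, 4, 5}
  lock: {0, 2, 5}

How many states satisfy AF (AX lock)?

3

Sat(AX lock) = {s : every successor in {0, 2, 5}} = {0, 1}
AF (AX lock): least fixpoint, start Z0 = {0, 1}, add states with every successor in Z. Z1 = {0, 1, 5}; fixed.
Sat(AF (AX lock)) = {0, 1, 5}
|Sat(AF (AX lock))| = |{0, 1, 5}| = 3.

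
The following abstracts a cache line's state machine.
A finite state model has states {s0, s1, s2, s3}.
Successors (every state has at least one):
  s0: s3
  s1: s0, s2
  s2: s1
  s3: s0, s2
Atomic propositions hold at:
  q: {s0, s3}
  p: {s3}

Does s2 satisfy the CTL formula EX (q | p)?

Sat(q | p) = {s0, s3}
Sat(EX (q | p)) = {s : some successor in {s0, s3}} = {s0, s1, s3}
s2 ∉ Sat(EX (q | p)) = {s0, s1, s3}, so the formula does not hold at s2.

No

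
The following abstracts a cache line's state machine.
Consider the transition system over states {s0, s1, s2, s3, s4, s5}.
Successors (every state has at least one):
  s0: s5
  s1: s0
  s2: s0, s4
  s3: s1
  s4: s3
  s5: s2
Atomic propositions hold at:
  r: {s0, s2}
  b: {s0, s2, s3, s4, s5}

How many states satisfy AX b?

Sat(AX b) = {s : every successor in {s0, s2, s3, s4, s5}} = {s0, s1, s2, s4, s5}
|Sat(AX b)| = |{s0, s1, s2, s4, s5}| = 5.

5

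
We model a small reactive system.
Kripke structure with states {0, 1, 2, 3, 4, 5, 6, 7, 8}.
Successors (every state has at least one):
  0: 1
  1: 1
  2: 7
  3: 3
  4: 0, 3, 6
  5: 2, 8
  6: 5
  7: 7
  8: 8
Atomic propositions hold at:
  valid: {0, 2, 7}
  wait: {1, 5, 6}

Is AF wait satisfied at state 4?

AF wait: least fixpoint, start Z0 = {1, 5, 6}, add states with every successor in Z. Z1 = {0, 1, 5, 6}; fixed.
Sat(AF wait) = {0, 1, 5, 6}
4 ∉ Sat(AF wait) = {0, 1, 5, 6}, so the formula does not hold at 4.

No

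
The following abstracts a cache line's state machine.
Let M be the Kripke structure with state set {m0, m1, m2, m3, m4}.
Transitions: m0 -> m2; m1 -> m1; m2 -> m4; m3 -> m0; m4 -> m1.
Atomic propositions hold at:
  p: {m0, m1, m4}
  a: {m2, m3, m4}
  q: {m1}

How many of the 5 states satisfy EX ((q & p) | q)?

Sat(q & p) = {m1}
Sat((q & p) | q) = {m1}
Sat(EX ((q & p) | q)) = {s : some successor in {m1}} = {m1, m4}
|Sat(EX ((q & p) | q))| = |{m1, m4}| = 2.

2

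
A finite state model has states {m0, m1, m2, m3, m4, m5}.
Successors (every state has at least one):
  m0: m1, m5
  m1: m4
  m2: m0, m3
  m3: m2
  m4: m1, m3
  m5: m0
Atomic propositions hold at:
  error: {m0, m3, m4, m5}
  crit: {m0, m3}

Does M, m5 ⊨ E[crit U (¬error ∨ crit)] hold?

Sat(¬error) = {m1, m2}
Sat(¬error ∨ crit) = {m0, m1, m2, m3}
E[crit U (¬error ∨ crit)]: least fixpoint, start Z0 = Sat((¬error ∨ crit)) = {m0, m1, m2, m3}, add states in Sat(crit) with some successor in Z. Already a fixed point.
Sat(E[crit U (¬error ∨ crit)]) = {m0, m1, m2, m3}
m5 ∉ Sat(E[crit U (¬error ∨ crit)]) = {m0, m1, m2, m3}, so the formula does not hold at m5.

No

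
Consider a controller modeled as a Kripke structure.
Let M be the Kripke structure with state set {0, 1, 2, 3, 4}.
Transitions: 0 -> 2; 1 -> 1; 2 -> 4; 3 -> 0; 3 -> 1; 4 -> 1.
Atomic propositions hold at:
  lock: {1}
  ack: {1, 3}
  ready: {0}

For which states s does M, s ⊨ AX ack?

Sat(AX ack) = {s : every successor in {1, 3}} = {1, 4}

{1, 4}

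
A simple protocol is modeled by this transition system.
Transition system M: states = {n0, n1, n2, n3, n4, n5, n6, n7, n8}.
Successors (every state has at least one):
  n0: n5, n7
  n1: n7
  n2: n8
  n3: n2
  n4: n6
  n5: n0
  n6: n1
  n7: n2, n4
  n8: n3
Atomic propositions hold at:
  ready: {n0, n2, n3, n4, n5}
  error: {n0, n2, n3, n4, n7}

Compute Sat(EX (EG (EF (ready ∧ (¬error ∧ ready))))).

Sat(¬error) = {n1, n5, n6, n8}
Sat(¬error ∧ ready) = {n5}
Sat(ready ∧ (¬error ∧ ready)) = {n5}
EF (ready ∧ (¬error ∧ ready)): least fixpoint, start Z0 = {n5}, add states with some successor in Z. Z1 = {n0, n5}; fixed.
Sat(EF (ready ∧ (¬error ∧ ready))) = {n0, n5}
EG (EF (ready ∧ (¬error ∧ ready))): greatest fixpoint, start Z0 = {n0, n5}, keep only states in Sat with some successor in Z. Already a fixed point.
Sat(EG (EF (ready ∧ (¬error ∧ ready)))) = {n0, n5}
Sat(EX (EG (EF (ready ∧ (¬error ∧ ready))))) = {s : some successor in {n0, n5}} = {n0, n5}

{n0, n5}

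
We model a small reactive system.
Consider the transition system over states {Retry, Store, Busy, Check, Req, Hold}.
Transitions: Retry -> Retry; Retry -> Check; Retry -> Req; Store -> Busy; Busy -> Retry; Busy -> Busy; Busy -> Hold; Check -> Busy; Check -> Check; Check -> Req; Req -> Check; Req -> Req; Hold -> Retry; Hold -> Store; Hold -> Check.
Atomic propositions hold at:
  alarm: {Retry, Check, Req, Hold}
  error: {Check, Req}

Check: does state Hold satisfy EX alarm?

Yes

Sat(EX alarm) = {s : some successor in {Retry, Check, Req, Hold}} = {Retry, Busy, Check, Req, Hold}
Hold ∈ Sat(EX alarm) = {Retry, Busy, Check, Req, Hold}, so the formula holds at Hold.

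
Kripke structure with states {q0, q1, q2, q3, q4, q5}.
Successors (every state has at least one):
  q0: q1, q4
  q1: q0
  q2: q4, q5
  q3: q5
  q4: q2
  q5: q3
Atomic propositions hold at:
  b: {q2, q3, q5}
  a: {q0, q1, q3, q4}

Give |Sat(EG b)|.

3

EG b: greatest fixpoint, start Z0 = {q2, q3, q5}, keep only states in Sat with some successor in Z. Already a fixed point.
Sat(EG b) = {q2, q3, q5}
|Sat(EG b)| = |{q2, q3, q5}| = 3.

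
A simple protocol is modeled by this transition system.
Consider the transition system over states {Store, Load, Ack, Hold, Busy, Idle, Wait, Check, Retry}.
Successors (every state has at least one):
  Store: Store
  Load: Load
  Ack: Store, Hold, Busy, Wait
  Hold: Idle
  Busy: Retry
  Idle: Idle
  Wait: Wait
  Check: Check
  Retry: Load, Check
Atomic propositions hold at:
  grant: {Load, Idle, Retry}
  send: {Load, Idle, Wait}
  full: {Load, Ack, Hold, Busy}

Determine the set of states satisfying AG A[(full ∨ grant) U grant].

Sat(full ∨ grant) = {Load, Ack, Hold, Busy, Idle, Retry}
A[(full ∨ grant) U grant]: least fixpoint, start Z0 = Sat(grant) = {Load, Idle, Retry}, add states in Sat(full ∨ grant) with every successor in Z. Z1 = {Load, Hold, Busy, Idle, Retry}; fixed.
Sat(A[(full ∨ grant) U grant]) = {Load, Hold, Busy, Idle, Retry}
AG A[(full ∨ grant) U grant]: greatest fixpoint, start Z0 = {Load, Hold, Busy, Idle, Retry}, keep only states in Sat with every successor in Z. Z1 = {Load, Hold, Busy, Idle}; Z2 = {Load, Hold, Idle}; fixed.
Sat(AG A[(full ∨ grant) U grant]) = {Load, Hold, Idle}

{Load, Hold, Idle}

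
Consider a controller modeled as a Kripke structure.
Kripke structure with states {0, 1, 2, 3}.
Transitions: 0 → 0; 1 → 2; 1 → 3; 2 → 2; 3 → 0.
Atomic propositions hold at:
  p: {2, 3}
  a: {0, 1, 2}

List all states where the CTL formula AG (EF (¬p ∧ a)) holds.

{0, 3}

Sat(¬p) = {0, 1}
Sat(¬p ∧ a) = {0, 1}
EF (¬p ∧ a): least fixpoint, start Z0 = {0, 1}, add states with some successor in Z. Z1 = {0, 1, 3}; fixed.
Sat(EF (¬p ∧ a)) = {0, 1, 3}
AG (EF (¬p ∧ a)): greatest fixpoint, start Z0 = {0, 1, 3}, keep only states in Sat with every successor in Z. Z1 = {0, 3}; fixed.
Sat(AG (EF (¬p ∧ a))) = {0, 3}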